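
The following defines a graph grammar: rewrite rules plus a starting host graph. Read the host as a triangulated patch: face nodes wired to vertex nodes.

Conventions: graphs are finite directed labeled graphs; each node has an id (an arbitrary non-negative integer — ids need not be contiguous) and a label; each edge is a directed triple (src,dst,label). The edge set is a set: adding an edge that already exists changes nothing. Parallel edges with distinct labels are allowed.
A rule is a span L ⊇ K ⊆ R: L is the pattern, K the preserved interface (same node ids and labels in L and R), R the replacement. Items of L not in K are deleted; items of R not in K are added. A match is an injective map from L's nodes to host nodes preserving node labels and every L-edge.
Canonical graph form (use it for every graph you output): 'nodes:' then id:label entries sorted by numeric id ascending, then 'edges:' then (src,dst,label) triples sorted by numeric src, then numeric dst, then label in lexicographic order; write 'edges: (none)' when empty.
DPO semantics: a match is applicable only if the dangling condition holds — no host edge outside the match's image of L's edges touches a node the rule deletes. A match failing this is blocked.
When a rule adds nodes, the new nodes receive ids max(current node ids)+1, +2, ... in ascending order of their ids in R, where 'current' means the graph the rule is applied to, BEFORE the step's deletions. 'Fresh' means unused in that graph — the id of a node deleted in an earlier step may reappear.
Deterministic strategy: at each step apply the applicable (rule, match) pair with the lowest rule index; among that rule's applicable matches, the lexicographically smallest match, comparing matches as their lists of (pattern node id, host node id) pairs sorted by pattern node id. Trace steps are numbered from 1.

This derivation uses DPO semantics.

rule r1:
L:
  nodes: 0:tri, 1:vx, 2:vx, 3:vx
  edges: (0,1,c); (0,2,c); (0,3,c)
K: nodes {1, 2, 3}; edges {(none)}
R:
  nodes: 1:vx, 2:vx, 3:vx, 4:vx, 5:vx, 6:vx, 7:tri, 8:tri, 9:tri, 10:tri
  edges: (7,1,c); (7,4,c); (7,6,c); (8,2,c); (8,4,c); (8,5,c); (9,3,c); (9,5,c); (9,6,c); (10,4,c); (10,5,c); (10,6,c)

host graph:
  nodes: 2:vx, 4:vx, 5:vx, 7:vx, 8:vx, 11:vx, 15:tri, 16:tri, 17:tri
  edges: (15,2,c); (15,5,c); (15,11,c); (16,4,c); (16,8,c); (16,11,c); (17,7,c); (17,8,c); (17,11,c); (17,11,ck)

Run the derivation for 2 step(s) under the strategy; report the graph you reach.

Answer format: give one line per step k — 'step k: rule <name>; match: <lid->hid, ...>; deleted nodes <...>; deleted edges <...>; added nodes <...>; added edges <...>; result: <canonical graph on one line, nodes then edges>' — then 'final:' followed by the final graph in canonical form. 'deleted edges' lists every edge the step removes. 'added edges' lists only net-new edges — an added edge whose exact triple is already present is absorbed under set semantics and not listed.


step 1: rule r1; match: 0->15, 1->2, 2->5, 3->11; deleted nodes 15; deleted edges (15,2,c); (15,5,c); (15,11,c); added nodes 18, 19, 20, 21, 22, 23, 24; added edges (21,2,c); (21,18,c); (21,20,c); (22,5,c); (22,18,c); (22,19,c); (23,11,c); (23,19,c); (23,20,c); (24,18,c); (24,19,c); (24,20,c); result: nodes: 2:vx, 4:vx, 5:vx, 7:vx, 8:vx, 11:vx, 16:tri, 17:tri, 18:vx, 19:vx, 20:vx, 21:tri, 22:tri, 23:tri, 24:tri edges: (16,4,c); (16,8,c); (16,11,c); (17,7,c); (17,8,c); (17,11,c); (17,11,ck); (21,2,c); (21,18,c); (21,20,c); (22,5,c); (22,18,c); (22,19,c); (23,11,c); (23,19,c); (23,20,c); (24,18,c); (24,19,c); (24,20,c)
step 2: rule r1; match: 0->16, 1->4, 2->8, 3->11; deleted nodes 16; deleted edges (16,4,c); (16,8,c); (16,11,c); added nodes 25, 26, 27, 28, 29, 30, 31; added edges (28,4,c); (28,25,c); (28,27,c); (29,8,c); (29,25,c); (29,26,c); (30,11,c); (30,26,c); (30,27,c); (31,25,c); (31,26,c); (31,27,c); result: nodes: 2:vx, 4:vx, 5:vx, 7:vx, 8:vx, 11:vx, 17:tri, 18:vx, 19:vx, 20:vx, 21:tri, 22:tri, 23:tri, 24:tri, 25:vx, 26:vx, 27:vx, 28:tri, 29:tri, 30:tri, 31:tri edges: (17,7,c); (17,8,c); (17,11,c); (17,11,ck); (21,2,c); (21,18,c); (21,20,c); (22,5,c); (22,18,c); (22,19,c); (23,11,c); (23,19,c); (23,20,c); (24,18,c); (24,19,c); (24,20,c); (28,4,c); (28,25,c); (28,27,c); (29,8,c); (29,25,c); (29,26,c); (30,11,c); (30,26,c); (30,27,c); (31,25,c); (31,26,c); (31,27,c)
final:
nodes: 2:vx, 4:vx, 5:vx, 7:vx, 8:vx, 11:vx, 17:tri, 18:vx, 19:vx, 20:vx, 21:tri, 22:tri, 23:tri, 24:tri, 25:vx, 26:vx, 27:vx, 28:tri, 29:tri, 30:tri, 31:tri
edges: (17,7,c); (17,8,c); (17,11,c); (17,11,ck); (21,2,c); (21,18,c); (21,20,c); (22,5,c); (22,18,c); (22,19,c); (23,11,c); (23,19,c); (23,20,c); (24,18,c); (24,19,c); (24,20,c); (28,4,c); (28,25,c); (28,27,c); (29,8,c); (29,25,c); (29,26,c); (30,11,c); (30,26,c); (30,27,c); (31,25,c); (31,26,c); (31,27,c)


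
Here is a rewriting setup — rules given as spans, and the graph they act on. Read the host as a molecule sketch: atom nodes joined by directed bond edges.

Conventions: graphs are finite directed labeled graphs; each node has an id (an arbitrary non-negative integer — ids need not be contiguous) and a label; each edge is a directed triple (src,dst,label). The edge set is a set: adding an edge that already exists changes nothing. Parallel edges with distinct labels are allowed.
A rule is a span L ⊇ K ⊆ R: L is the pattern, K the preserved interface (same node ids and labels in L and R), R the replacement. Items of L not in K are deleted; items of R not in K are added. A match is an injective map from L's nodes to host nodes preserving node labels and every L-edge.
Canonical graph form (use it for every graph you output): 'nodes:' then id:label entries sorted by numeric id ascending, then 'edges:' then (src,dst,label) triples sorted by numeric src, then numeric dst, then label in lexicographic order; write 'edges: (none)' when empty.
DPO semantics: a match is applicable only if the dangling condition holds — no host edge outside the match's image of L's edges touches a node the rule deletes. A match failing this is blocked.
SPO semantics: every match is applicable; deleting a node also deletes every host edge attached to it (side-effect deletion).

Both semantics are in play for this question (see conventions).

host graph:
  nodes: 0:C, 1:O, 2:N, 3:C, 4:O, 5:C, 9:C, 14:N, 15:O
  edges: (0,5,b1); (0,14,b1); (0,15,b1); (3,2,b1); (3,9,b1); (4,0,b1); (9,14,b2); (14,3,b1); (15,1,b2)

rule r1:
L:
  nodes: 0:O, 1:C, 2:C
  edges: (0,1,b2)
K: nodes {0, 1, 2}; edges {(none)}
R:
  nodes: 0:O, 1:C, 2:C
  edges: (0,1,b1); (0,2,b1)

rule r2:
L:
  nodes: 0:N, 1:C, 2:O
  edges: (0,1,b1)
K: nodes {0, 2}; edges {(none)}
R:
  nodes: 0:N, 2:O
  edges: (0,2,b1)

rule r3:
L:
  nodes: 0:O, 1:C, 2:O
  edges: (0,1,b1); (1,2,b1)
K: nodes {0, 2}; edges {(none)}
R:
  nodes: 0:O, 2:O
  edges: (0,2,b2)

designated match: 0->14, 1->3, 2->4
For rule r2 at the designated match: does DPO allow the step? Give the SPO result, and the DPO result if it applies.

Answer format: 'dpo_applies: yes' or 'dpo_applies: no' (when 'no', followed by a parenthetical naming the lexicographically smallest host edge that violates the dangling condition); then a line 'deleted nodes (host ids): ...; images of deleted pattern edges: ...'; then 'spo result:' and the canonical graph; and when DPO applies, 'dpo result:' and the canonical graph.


dpo_applies: no
(the rule deletes node 3, which keeps host edge (3,2,b1) outside the match image — the dangling condition fails, DPO blocks; SPO proceeds and side-deletes such edges)
deleted nodes (host ids): 3; images of deleted pattern edges: (14,3,b1)
spo result:
nodes: 0:C, 1:O, 2:N, 4:O, 5:C, 9:C, 14:N, 15:O
edges: (0,5,b1); (0,14,b1); (0,15,b1); (4,0,b1); (9,14,b2); (14,4,b1); (15,1,b2)


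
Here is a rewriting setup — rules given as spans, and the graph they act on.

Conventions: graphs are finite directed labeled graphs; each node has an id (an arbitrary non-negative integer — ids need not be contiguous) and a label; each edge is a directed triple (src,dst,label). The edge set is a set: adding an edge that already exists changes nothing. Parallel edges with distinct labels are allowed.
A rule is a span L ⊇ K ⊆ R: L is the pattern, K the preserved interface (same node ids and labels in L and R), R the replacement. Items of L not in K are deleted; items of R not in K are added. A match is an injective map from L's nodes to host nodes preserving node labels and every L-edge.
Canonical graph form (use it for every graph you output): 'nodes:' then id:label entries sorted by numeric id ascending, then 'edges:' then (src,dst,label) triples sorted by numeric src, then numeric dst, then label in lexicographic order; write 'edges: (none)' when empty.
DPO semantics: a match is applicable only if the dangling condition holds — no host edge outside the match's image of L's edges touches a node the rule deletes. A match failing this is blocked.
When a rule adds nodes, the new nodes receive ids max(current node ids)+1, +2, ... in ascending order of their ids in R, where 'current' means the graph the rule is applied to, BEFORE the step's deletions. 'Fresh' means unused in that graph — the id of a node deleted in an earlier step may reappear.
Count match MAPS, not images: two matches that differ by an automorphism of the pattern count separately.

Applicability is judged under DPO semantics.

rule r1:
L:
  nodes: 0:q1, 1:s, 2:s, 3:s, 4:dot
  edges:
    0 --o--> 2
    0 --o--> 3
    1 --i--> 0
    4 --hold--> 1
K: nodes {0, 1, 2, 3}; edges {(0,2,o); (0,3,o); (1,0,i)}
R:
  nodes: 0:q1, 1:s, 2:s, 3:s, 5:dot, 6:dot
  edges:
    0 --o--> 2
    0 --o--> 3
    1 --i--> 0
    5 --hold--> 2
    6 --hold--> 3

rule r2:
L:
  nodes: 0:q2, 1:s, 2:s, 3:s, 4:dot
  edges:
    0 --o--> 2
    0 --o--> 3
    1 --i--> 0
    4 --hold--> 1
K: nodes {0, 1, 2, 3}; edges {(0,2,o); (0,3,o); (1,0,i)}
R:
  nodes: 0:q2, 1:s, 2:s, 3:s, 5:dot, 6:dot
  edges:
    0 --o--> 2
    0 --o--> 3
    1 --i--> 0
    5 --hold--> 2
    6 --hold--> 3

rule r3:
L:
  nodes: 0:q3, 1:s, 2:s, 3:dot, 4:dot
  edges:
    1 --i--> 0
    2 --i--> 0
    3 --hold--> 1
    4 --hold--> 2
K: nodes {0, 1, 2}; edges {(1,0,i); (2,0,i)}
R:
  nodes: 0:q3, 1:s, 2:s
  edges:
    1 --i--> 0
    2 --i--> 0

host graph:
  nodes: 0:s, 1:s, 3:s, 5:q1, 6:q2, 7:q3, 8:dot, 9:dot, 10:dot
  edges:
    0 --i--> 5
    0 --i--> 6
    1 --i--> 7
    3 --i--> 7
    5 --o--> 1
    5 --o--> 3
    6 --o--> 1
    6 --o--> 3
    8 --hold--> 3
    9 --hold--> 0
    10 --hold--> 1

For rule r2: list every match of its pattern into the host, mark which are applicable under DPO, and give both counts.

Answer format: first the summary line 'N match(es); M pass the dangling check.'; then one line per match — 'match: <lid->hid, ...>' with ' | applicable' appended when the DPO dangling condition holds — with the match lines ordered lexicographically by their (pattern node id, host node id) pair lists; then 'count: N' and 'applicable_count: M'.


2 match(es); 2 pass the dangling check.
match: 0->6, 1->0, 2->1, 3->3, 4->9 | applicable
match: 0->6, 1->0, 2->3, 3->1, 4->9 | applicable
count: 2
applicable_count: 2


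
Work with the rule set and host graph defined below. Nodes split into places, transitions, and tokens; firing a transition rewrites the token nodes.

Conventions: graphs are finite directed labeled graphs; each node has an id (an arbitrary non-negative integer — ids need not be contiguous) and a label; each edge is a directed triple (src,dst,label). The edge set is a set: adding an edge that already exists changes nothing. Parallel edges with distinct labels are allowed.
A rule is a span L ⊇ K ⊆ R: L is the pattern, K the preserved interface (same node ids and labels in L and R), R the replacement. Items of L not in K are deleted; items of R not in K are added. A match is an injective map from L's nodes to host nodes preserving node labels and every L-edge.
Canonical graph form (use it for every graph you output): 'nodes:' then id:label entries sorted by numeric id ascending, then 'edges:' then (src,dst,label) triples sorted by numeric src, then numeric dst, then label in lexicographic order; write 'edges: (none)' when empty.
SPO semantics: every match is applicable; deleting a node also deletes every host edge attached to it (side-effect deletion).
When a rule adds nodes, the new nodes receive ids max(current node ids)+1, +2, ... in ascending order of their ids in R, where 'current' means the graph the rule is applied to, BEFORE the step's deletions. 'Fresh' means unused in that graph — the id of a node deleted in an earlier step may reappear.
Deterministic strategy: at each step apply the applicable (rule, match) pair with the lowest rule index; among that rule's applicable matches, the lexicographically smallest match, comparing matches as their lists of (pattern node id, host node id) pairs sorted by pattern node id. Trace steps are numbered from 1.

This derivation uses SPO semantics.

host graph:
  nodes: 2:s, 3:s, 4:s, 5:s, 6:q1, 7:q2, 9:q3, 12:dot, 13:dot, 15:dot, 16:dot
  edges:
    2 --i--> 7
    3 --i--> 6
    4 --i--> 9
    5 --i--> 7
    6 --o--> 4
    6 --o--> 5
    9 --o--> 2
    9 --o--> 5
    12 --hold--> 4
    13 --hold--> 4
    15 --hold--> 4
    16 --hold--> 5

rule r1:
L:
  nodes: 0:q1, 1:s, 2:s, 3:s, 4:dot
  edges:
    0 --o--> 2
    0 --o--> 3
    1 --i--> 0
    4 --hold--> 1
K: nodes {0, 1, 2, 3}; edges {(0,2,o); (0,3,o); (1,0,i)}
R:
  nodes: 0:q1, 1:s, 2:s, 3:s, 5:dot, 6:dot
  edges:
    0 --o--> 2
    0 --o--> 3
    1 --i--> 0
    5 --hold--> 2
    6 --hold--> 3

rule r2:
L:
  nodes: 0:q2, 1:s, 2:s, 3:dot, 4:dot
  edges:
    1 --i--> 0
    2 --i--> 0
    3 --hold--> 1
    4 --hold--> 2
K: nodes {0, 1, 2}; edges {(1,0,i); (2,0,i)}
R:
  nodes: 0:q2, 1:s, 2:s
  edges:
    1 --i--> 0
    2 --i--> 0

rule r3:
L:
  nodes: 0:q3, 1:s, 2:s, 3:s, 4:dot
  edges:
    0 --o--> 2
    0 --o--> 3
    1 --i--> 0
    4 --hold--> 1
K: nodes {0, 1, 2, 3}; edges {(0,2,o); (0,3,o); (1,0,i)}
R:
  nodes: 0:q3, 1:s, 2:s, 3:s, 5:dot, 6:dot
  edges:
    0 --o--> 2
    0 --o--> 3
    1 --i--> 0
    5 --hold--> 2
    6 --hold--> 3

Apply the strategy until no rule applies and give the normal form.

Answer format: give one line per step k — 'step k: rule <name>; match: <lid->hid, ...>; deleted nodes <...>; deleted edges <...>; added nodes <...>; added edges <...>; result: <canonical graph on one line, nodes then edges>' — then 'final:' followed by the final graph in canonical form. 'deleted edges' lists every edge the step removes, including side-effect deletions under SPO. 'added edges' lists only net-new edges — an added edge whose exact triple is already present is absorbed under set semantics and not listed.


step 1: rule r3; match: 0->9, 1->4, 2->2, 3->5, 4->12; deleted nodes 12; deleted edges (12,4,hold); added nodes 17, 18; added edges (17,2,hold); (18,5,hold); result: nodes: 2:s, 3:s, 4:s, 5:s, 6:q1, 7:q2, 9:q3, 13:dot, 15:dot, 16:dot, 17:dot, 18:dot edges: (2,7,i); (3,6,i); (4,9,i); (5,7,i); (6,4,o); (6,5,o); (9,2,o); (9,5,o); (13,4,hold); (15,4,hold); (16,5,hold); (17,2,hold); (18,5,hold)
step 2: rule r2; match: 0->7, 1->2, 2->5, 3->17, 4->16; deleted nodes 16, 17; deleted edges (16,5,hold); (17,2,hold); added nodes (none); added edges (none); result: nodes: 2:s, 3:s, 4:s, 5:s, 6:q1, 7:q2, 9:q3, 13:dot, 15:dot, 18:dot edges: (2,7,i); (3,6,i); (4,9,i); (5,7,i); (6,4,o); (6,5,o); (9,2,o); (9,5,o); (13,4,hold); (15,4,hold); (18,5,hold)
step 3: rule r3; match: 0->9, 1->4, 2->2, 3->5, 4->13; deleted nodes 13; deleted edges (13,4,hold); added nodes 19, 20; added edges (19,2,hold); (20,5,hold); result: nodes: 2:s, 3:s, 4:s, 5:s, 6:q1, 7:q2, 9:q3, 15:dot, 18:dot, 19:dot, 20:dot edges: (2,7,i); (3,6,i); (4,9,i); (5,7,i); (6,4,o); (6,5,o); (9,2,o); (9,5,o); (15,4,hold); (18,5,hold); (19,2,hold); (20,5,hold)
step 4: rule r2; match: 0->7, 1->2, 2->5, 3->19, 4->18; deleted nodes 18, 19; deleted edges (18,5,hold); (19,2,hold); added nodes (none); added edges (none); result: nodes: 2:s, 3:s, 4:s, 5:s, 6:q1, 7:q2, 9:q3, 15:dot, 20:dot edges: (2,7,i); (3,6,i); (4,9,i); (5,7,i); (6,4,o); (6,5,o); (9,2,o); (9,5,o); (15,4,hold); (20,5,hold)
step 5: rule r3; match: 0->9, 1->4, 2->2, 3->5, 4->15; deleted nodes 15; deleted edges (15,4,hold); added nodes 21, 22; added edges (21,2,hold); (22,5,hold); result: nodes: 2:s, 3:s, 4:s, 5:s, 6:q1, 7:q2, 9:q3, 20:dot, 21:dot, 22:dot edges: (2,7,i); (3,6,i); (4,9,i); (5,7,i); (6,4,o); (6,5,o); (9,2,o); (9,5,o); (20,5,hold); (21,2,hold); (22,5,hold)
step 6: rule r2; match: 0->7, 1->2, 2->5, 3->21, 4->20; deleted nodes 20, 21; deleted edges (20,5,hold); (21,2,hold); added nodes (none); added edges (none); result: nodes: 2:s, 3:s, 4:s, 5:s, 6:q1, 7:q2, 9:q3, 22:dot edges: (2,7,i); (3,6,i); (4,9,i); (5,7,i); (6,4,o); (6,5,o); (9,2,o); (9,5,o); (22,5,hold)
final:
nodes: 2:s, 3:s, 4:s, 5:s, 6:q1, 7:q2, 9:q3, 22:dot
edges: (2,7,i); (3,6,i); (4,9,i); (5,7,i); (6,4,o); (6,5,o); (9,2,o); (9,5,o); (22,5,hold)


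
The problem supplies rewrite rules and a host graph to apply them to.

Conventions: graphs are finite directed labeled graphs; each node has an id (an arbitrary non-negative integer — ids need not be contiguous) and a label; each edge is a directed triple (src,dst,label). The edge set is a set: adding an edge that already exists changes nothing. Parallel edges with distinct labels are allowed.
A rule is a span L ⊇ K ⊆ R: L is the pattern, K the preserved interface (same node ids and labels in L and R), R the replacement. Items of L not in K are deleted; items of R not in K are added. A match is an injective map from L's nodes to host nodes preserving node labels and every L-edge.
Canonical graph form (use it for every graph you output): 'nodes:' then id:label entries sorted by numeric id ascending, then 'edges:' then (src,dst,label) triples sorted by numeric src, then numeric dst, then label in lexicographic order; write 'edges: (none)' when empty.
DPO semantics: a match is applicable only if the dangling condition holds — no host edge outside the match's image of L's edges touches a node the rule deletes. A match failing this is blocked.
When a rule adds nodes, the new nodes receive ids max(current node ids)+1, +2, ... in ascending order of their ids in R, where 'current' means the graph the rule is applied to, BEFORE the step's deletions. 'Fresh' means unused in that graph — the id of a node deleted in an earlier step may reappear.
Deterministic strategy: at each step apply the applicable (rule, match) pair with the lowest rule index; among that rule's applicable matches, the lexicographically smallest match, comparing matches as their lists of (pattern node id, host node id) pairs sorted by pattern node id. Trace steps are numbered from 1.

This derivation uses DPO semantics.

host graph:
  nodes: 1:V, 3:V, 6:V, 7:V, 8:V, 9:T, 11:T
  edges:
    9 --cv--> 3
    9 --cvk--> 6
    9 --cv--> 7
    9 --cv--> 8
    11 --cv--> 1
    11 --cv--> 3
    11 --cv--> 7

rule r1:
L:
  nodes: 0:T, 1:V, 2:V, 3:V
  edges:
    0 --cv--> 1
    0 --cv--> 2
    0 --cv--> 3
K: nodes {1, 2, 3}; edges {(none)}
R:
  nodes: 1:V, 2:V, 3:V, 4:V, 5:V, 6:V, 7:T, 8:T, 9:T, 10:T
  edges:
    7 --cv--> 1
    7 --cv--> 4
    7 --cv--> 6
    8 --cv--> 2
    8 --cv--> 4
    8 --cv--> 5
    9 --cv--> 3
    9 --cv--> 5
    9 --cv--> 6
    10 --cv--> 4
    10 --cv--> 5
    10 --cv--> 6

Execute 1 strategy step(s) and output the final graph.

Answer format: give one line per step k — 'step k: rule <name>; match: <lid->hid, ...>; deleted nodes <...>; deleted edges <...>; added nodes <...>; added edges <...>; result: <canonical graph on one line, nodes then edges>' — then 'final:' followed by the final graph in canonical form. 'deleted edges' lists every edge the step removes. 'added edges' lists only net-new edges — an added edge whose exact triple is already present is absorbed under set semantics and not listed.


step 1: rule r1; match: 0->11, 1->1, 2->3, 3->7; deleted nodes 11; deleted edges (11,1,cv); (11,3,cv); (11,7,cv); added nodes 12, 13, 14, 15, 16, 17, 18; added edges (15,1,cv); (15,12,cv); (15,14,cv); (16,3,cv); (16,12,cv); (16,13,cv); (17,7,cv); (17,13,cv); (17,14,cv); (18,12,cv); (18,13,cv); (18,14,cv); result: nodes: 1:V, 3:V, 6:V, 7:V, 8:V, 9:T, 12:V, 13:V, 14:V, 15:T, 16:T, 17:T, 18:T edges: (9,3,cv); (9,6,cvk); (9,7,cv); (9,8,cv); (15,1,cv); (15,12,cv); (15,14,cv); (16,3,cv); (16,12,cv); (16,13,cv); (17,7,cv); (17,13,cv); (17,14,cv); (18,12,cv); (18,13,cv); (18,14,cv)
final:
nodes: 1:V, 3:V, 6:V, 7:V, 8:V, 9:T, 12:V, 13:V, 14:V, 15:T, 16:T, 17:T, 18:T
edges: (9,3,cv); (9,6,cvk); (9,7,cv); (9,8,cv); (15,1,cv); (15,12,cv); (15,14,cv); (16,3,cv); (16,12,cv); (16,13,cv); (17,7,cv); (17,13,cv); (17,14,cv); (18,12,cv); (18,13,cv); (18,14,cv)


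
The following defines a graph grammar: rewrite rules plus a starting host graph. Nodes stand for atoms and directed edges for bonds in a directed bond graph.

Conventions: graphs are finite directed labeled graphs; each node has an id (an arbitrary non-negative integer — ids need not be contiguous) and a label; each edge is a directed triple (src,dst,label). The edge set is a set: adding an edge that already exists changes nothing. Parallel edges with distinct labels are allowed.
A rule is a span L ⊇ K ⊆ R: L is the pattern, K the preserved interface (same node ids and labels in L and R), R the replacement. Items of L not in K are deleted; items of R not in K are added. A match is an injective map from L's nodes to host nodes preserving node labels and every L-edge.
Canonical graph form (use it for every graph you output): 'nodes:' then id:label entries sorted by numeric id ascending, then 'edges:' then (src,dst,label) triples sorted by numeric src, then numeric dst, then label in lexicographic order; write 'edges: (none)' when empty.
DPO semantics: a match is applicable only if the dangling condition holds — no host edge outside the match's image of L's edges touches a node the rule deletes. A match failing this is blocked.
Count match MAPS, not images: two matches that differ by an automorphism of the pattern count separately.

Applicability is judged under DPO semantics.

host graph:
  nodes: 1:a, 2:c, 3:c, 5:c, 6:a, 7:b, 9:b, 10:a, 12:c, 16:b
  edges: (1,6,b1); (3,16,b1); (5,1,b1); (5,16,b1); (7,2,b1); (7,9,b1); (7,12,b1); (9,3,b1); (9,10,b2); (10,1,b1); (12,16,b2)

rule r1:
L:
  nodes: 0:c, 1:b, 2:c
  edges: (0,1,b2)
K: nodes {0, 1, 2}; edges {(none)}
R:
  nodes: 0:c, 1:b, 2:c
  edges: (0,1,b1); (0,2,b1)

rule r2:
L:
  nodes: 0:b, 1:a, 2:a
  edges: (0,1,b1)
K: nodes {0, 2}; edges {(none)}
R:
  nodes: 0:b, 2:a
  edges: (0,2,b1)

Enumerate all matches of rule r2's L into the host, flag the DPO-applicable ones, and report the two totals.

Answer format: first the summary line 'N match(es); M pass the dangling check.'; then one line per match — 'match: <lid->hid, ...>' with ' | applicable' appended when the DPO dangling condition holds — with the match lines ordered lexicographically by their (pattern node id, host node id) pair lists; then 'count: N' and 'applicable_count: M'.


0 match(es); 0 pass the dangling check.
count: 0
applicable_count: 0


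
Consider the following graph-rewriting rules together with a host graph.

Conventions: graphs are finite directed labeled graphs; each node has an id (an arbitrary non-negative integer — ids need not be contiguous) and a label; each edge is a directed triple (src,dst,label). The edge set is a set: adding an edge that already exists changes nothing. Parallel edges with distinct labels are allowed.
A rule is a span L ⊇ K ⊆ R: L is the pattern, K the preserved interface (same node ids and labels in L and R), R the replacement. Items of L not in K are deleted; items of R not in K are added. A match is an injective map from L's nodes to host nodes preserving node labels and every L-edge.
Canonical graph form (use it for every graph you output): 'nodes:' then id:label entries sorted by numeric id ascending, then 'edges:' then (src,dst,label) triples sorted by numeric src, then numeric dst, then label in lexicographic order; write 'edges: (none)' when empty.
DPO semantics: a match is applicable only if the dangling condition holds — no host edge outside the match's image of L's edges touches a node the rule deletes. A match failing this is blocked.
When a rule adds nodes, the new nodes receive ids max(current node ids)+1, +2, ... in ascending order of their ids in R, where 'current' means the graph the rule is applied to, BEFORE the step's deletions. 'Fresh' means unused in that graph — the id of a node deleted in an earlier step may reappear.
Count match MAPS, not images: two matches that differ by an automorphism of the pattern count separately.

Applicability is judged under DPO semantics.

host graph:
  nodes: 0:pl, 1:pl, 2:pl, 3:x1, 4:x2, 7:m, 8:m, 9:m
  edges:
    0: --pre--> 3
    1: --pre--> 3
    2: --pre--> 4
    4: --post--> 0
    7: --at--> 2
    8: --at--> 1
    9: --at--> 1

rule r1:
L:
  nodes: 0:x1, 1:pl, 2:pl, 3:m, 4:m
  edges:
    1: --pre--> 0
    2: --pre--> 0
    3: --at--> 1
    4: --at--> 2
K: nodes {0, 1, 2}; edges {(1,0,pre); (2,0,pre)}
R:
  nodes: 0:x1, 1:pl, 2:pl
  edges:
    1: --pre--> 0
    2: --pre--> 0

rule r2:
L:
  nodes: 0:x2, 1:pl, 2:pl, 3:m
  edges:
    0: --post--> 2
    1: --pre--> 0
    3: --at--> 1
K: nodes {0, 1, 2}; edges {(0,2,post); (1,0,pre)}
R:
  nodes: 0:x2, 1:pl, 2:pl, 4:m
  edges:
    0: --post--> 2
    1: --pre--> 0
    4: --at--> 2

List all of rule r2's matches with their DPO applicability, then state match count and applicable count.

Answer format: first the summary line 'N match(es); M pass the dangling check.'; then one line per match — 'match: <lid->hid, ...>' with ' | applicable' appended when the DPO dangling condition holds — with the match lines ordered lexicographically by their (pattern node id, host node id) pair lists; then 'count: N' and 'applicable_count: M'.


1 match(es); 1 pass the dangling check.
match: 0->4, 1->2, 2->0, 3->7 | applicable
count: 1
applicable_count: 1


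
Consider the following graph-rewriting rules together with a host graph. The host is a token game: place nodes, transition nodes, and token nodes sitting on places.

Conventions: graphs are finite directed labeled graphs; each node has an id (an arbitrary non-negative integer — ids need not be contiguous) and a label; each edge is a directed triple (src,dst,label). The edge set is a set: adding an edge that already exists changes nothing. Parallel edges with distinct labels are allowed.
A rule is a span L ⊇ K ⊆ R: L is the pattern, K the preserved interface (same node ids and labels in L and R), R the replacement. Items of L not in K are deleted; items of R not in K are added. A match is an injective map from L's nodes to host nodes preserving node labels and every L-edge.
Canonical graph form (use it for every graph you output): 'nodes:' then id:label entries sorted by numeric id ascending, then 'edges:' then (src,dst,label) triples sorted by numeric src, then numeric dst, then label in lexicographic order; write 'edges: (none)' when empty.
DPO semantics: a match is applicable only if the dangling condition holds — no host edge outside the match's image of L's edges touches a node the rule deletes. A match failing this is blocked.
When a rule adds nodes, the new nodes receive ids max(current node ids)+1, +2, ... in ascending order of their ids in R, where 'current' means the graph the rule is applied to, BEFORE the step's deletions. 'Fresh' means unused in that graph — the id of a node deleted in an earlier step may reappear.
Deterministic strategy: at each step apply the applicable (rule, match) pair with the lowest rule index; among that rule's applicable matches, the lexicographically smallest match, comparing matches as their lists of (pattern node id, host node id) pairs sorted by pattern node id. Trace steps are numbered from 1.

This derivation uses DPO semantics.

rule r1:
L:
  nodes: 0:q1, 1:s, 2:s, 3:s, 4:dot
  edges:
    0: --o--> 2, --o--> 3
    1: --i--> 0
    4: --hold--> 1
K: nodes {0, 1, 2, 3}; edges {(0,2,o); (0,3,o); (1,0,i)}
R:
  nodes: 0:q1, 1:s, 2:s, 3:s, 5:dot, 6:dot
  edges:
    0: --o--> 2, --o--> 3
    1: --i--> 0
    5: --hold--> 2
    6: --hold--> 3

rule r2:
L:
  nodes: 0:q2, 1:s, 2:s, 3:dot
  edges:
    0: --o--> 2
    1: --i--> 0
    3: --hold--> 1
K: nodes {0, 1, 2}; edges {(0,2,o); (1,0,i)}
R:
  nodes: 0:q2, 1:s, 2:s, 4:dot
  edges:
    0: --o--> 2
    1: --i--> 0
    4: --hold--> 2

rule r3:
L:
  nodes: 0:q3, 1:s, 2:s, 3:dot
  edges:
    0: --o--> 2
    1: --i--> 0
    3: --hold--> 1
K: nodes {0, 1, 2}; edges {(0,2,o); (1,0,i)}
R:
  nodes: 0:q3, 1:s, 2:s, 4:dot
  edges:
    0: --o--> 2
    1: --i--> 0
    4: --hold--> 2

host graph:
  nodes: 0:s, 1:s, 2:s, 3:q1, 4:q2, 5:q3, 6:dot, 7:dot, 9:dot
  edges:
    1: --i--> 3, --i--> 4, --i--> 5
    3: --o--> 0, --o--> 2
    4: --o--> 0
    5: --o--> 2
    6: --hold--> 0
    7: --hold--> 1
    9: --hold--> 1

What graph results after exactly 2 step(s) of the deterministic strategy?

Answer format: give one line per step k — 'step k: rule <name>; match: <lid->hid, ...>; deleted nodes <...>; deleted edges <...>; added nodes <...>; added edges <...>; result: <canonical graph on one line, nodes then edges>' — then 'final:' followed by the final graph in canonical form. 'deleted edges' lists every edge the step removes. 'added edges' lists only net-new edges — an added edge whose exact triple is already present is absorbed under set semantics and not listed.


step 1: rule r1; match: 0->3, 1->1, 2->0, 3->2, 4->7; deleted nodes 7; deleted edges (7,1,hold); added nodes 10, 11; added edges (10,0,hold); (11,2,hold); result: nodes: 0:s, 1:s, 2:s, 3:q1, 4:q2, 5:q3, 6:dot, 9:dot, 10:dot, 11:dot edges: (1,3,i); (1,4,i); (1,5,i); (3,0,o); (3,2,o); (4,0,o); (5,2,o); (6,0,hold); (9,1,hold); (10,0,hold); (11,2,hold)
step 2: rule r1; match: 0->3, 1->1, 2->0, 3->2, 4->9; deleted nodes 9; deleted edges (9,1,hold); added nodes 12, 13; added edges (12,0,hold); (13,2,hold); result: nodes: 0:s, 1:s, 2:s, 3:q1, 4:q2, 5:q3, 6:dot, 10:dot, 11:dot, 12:dot, 13:dot edges: (1,3,i); (1,4,i); (1,5,i); (3,0,o); (3,2,o); (4,0,o); (5,2,o); (6,0,hold); (10,0,hold); (11,2,hold); (12,0,hold); (13,2,hold)
final:
nodes: 0:s, 1:s, 2:s, 3:q1, 4:q2, 5:q3, 6:dot, 10:dot, 11:dot, 12:dot, 13:dot
edges: (1,3,i); (1,4,i); (1,5,i); (3,0,o); (3,2,o); (4,0,o); (5,2,o); (6,0,hold); (10,0,hold); (11,2,hold); (12,0,hold); (13,2,hold)


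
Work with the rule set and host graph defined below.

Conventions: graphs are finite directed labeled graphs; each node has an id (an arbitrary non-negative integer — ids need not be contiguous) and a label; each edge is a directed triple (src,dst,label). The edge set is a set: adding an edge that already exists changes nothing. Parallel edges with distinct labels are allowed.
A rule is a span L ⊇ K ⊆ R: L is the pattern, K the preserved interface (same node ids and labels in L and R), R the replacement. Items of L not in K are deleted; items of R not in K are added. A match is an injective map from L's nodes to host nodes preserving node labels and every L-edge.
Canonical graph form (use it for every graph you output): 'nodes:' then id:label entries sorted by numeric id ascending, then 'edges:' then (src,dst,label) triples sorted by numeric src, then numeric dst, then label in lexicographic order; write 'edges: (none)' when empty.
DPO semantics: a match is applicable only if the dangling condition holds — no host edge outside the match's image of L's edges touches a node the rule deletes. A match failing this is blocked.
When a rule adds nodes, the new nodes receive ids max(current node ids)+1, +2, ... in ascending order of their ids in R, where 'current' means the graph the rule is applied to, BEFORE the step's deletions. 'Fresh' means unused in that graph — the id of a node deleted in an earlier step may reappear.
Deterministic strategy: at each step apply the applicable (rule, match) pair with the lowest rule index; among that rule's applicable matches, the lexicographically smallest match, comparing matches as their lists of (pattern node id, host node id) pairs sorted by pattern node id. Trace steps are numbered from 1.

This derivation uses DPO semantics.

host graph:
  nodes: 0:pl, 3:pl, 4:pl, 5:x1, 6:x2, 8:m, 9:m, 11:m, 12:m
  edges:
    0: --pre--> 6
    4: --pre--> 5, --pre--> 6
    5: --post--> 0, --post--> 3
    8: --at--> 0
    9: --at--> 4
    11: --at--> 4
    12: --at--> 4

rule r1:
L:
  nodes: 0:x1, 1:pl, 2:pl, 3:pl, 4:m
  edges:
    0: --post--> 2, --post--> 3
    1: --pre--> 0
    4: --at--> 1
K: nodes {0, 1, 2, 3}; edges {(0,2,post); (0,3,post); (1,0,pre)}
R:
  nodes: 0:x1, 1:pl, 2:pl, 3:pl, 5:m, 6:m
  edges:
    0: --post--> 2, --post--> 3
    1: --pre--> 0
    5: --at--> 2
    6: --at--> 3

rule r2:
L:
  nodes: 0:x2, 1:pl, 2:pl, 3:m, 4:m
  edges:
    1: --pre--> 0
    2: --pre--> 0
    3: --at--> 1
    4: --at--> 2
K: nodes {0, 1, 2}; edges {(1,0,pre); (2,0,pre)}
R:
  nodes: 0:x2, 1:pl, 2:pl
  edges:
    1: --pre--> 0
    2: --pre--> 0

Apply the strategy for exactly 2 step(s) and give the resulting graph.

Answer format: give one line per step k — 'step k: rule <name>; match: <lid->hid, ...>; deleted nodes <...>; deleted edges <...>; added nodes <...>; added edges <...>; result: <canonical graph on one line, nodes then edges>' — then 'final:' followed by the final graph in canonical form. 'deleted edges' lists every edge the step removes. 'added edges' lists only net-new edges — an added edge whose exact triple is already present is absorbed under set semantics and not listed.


step 1: rule r1; match: 0->5, 1->4, 2->0, 3->3, 4->9; deleted nodes 9; deleted edges (9,4,at); added nodes 13, 14; added edges (13,0,at); (14,3,at); result: nodes: 0:pl, 3:pl, 4:pl, 5:x1, 6:x2, 8:m, 11:m, 12:m, 13:m, 14:m edges: (0,6,pre); (4,5,pre); (4,6,pre); (5,0,post); (5,3,post); (8,0,at); (11,4,at); (12,4,at); (13,0,at); (14,3,at)
step 2: rule r1; match: 0->5, 1->4, 2->0, 3->3, 4->11; deleted nodes 11; deleted edges (11,4,at); added nodes 15, 16; added edges (15,0,at); (16,3,at); result: nodes: 0:pl, 3:pl, 4:pl, 5:x1, 6:x2, 8:m, 12:m, 13:m, 14:m, 15:m, 16:m edges: (0,6,pre); (4,5,pre); (4,6,pre); (5,0,post); (5,3,post); (8,0,at); (12,4,at); (13,0,at); (14,3,at); (15,0,at); (16,3,at)
final:
nodes: 0:pl, 3:pl, 4:pl, 5:x1, 6:x2, 8:m, 12:m, 13:m, 14:m, 15:m, 16:m
edges: (0,6,pre); (4,5,pre); (4,6,pre); (5,0,post); (5,3,post); (8,0,at); (12,4,at); (13,0,at); (14,3,at); (15,0,at); (16,3,at)


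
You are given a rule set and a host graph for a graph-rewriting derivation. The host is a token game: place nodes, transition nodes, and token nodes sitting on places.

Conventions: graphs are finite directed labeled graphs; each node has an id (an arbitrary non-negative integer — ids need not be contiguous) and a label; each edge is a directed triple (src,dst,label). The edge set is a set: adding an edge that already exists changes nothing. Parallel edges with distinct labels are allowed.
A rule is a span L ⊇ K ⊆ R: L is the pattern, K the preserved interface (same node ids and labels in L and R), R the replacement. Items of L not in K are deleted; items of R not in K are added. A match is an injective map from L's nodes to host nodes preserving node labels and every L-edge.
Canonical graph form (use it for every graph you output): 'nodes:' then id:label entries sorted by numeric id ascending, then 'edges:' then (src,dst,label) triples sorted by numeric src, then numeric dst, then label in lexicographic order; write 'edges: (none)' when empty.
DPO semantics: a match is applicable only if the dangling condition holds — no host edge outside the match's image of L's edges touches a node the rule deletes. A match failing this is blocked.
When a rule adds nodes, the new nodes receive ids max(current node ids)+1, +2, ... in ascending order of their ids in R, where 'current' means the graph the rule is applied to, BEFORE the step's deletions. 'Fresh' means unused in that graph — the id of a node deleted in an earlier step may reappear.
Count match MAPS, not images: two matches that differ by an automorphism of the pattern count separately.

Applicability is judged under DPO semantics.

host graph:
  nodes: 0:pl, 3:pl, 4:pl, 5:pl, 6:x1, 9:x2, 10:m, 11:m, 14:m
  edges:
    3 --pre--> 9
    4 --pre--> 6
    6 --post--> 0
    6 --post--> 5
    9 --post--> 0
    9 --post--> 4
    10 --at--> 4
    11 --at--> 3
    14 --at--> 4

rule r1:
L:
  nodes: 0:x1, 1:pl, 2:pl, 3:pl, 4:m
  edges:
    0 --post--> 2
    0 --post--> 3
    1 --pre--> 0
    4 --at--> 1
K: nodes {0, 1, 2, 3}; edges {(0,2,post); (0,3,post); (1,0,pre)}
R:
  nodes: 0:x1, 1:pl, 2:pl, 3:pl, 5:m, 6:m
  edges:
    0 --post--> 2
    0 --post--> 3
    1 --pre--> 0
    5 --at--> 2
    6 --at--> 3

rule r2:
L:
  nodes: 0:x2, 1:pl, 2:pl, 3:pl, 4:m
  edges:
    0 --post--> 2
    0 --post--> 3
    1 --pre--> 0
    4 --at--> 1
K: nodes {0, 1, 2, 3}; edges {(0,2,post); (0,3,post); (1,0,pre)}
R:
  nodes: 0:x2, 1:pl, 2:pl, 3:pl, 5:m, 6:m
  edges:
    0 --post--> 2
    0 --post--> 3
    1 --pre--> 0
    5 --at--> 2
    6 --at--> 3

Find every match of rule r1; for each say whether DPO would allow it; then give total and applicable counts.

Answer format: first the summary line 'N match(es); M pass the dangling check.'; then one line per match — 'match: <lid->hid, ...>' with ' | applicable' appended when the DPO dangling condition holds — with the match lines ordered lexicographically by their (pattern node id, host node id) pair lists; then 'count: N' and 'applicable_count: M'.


4 match(es); 4 pass the dangling check.
match: 0->6, 1->4, 2->0, 3->5, 4->10 | applicable
match: 0->6, 1->4, 2->0, 3->5, 4->14 | applicable
match: 0->6, 1->4, 2->5, 3->0, 4->10 | applicable
match: 0->6, 1->4, 2->5, 3->0, 4->14 | applicable
count: 4
applicable_count: 4


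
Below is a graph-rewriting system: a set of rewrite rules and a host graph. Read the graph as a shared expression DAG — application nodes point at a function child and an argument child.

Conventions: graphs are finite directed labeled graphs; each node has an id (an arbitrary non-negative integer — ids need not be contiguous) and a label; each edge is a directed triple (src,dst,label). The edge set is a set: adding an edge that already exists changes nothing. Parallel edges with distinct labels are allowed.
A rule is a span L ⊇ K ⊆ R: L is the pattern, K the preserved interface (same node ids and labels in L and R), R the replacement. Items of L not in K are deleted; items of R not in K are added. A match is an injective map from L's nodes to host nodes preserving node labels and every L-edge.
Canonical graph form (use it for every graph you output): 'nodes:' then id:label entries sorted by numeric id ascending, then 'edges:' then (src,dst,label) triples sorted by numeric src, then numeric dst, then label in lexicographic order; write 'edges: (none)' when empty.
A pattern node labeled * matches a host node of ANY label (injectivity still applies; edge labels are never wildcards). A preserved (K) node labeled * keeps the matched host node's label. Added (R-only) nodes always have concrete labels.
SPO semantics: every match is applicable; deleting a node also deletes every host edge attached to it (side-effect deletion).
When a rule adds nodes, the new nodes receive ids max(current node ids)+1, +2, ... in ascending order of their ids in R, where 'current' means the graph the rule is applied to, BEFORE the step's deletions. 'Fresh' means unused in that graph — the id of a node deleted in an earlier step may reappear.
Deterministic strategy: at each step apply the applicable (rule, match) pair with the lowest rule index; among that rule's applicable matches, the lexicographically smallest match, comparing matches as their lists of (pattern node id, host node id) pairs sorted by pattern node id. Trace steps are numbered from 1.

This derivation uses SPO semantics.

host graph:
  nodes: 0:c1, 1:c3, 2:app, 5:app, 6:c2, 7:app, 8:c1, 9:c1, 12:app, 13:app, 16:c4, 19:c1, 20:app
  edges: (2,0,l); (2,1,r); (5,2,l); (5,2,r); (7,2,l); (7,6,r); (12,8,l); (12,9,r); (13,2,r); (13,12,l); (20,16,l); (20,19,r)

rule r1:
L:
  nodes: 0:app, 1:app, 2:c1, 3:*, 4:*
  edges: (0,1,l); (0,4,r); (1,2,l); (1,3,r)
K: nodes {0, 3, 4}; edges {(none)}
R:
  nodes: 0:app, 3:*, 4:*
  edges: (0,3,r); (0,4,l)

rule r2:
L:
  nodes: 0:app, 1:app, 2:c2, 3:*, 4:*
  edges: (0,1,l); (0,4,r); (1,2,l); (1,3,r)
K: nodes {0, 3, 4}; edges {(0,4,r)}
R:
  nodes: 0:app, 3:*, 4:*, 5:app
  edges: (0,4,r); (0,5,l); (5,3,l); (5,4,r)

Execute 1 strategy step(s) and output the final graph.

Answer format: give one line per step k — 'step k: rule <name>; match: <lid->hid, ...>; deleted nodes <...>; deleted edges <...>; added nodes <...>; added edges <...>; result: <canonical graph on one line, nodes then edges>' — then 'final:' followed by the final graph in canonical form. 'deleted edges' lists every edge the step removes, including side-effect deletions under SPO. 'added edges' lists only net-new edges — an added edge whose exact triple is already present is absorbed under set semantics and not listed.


step 1: rule r1; match: 0->7, 1->2, 2->0, 3->1, 4->6; deleted nodes 0, 2; deleted edges (2,0,l); (2,1,r); (5,2,l); (5,2,r); (7,2,l); (7,6,r); (13,2,r); added nodes (none); added edges (7,1,r); (7,6,l); result: nodes: 1:c3, 5:app, 6:c2, 7:app, 8:c1, 9:c1, 12:app, 13:app, 16:c4, 19:c1, 20:app edges: (7,1,r); (7,6,l); (12,8,l); (12,9,r); (13,12,l); (20,16,l); (20,19,r)
final:
nodes: 1:c3, 5:app, 6:c2, 7:app, 8:c1, 9:c1, 12:app, 13:app, 16:c4, 19:c1, 20:app
edges: (7,1,r); (7,6,l); (12,8,l); (12,9,r); (13,12,l); (20,16,l); (20,19,r)
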